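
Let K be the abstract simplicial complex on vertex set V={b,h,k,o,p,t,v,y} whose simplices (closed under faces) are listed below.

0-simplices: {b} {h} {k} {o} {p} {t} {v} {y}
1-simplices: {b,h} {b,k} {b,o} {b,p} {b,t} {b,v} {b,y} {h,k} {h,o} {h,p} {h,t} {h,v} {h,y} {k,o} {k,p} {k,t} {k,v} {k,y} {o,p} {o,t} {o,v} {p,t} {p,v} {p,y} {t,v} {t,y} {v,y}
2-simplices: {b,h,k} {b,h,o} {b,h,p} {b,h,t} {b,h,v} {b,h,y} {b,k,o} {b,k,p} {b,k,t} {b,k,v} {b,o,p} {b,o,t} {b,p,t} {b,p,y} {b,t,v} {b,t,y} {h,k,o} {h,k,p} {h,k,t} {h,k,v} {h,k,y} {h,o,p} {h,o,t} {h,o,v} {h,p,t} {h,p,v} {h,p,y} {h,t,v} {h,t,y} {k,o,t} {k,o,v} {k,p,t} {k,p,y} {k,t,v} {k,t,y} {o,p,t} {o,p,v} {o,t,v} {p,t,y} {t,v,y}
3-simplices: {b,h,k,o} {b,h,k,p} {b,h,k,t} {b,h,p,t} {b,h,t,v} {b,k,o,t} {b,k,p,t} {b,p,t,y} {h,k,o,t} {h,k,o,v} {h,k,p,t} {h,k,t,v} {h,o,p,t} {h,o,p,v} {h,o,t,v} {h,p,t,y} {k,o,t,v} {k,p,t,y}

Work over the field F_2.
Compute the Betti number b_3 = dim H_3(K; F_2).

n_0=8 n_1=27 n_2=40 n_3=18  [Z2]
∂1: piv[bh,bk,bo,bp,bt,bv,by] rk=7  ker:hk,ho,hp,ht,hv,hy,ko,kp,kt,kv,ky,op,ot,ov,pt,pv,py,tv,ty,vy
∂2: piv[bhk,bho,bhp,bht,bhv,bhy,bko,bkp,bkt,bkv,bop,bot,bpt,bpy,btv,bty,hky,hov,hpv,tvy] rk=20  ker:hko,hkp,hkt,hkv,hop,hot,hpt,hpy,htv,hty,kot,kov,kpt,kpy,ktv,kty,opt,opv,otv,pty
∂3: piv[bhko,bhkp,bhkt,bhpt,bhtv,bkot,bkpt,bpty,hkot,hkov,hktv,hopt,hopv,hotv,hpty,kpty] rk=16  ker:hkpt,kotv
b_3=(18−16)−0=2

b_3=2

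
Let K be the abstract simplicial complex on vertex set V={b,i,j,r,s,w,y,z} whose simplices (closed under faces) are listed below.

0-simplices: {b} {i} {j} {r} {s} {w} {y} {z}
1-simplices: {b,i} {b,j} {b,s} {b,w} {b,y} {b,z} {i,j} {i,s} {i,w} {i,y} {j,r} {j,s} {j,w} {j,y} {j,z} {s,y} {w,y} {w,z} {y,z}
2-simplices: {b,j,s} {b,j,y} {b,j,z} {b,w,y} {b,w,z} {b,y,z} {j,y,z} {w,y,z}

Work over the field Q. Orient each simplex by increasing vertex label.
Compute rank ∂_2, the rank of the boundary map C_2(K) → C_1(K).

rank∂_2=6

n_0=8 n_1=19 n_2=8  [Q]
∂1: piv[bi,bj,bs,bw,by,bz,jr] rk=7  ker:ij,is,iw,iy,js,jw,jy,jz,sy,wy,wz,yz
∂2: piv[bjs,bjy,bjz,bwy,bwz,byz] rk=6  ker:jyz,wyz
rk∂_2=6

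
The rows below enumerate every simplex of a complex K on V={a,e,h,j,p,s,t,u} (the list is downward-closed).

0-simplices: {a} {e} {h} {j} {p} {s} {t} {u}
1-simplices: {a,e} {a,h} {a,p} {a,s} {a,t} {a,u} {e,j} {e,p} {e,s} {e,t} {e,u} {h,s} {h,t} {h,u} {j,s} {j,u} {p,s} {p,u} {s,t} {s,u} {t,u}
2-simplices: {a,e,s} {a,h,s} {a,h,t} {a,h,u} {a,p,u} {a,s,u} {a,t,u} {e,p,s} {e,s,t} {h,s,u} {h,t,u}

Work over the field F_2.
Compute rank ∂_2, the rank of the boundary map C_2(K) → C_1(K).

rank∂_2=9

n_0=8 n_1=21 n_2=11  [Z2]
∂1: piv[ae,ah,ap,as,at,au,ej] rk=7  ker:ep,es,et,eu,hs,ht,hu,js,ju,ps,pu,st,su,tu
∂2: piv[aes,ahs,aht,ahu,apu,asu,atu,eps,est] rk=9  ker:hsu,htu
rk∂_2=9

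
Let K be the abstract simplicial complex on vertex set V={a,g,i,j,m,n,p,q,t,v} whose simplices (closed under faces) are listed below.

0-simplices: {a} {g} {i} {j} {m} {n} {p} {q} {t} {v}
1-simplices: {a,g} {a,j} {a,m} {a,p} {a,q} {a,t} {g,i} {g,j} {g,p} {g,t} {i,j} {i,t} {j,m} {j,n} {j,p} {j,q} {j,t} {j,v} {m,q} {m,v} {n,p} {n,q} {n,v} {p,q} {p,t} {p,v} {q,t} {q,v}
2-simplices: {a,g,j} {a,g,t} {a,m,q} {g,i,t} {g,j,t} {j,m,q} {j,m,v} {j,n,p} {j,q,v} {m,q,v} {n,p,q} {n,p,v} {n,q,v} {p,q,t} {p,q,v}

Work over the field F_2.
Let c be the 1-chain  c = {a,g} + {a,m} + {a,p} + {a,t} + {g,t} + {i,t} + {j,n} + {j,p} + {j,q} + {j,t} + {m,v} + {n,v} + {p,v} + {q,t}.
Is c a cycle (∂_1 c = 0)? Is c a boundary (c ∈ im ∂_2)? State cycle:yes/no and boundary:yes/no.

n_0=10 n_1=28 n_2=15  [Z2]
∂1: piv[ag,aj,am,ap,aq,at,gi,jn,jv] rk=9  ker:gj,gp,gt,ij,it,jm,jp,jq,jt,mq,mv,np,nq,nv,pq,pt,pv,qt,qv
∂2: piv[agj,agt,amq,git,gjt,jmq,jmv,jnp,jqv,npq,npv,nqv,pqt] rk=13  ker:mqv,pqv
∂1c = {i} + {p} + {t} + {v}

cycle:no boundary:no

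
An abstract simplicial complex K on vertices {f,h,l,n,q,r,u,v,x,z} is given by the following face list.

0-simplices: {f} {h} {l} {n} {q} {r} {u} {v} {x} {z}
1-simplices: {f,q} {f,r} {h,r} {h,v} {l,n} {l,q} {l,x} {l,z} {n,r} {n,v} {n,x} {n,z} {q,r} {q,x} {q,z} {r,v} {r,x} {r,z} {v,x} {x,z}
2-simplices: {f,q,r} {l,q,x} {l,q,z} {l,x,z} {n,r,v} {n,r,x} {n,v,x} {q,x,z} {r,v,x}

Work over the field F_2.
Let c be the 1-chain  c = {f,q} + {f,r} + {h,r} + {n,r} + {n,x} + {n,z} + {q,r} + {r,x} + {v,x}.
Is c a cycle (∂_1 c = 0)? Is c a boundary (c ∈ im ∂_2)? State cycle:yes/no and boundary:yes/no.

cycle:no boundary:no

n_0=10 n_1=20 n_2=9  [Z2]
∂1: piv[fq,fr,hr,hv,ln,lq,lx,lz] rk=8  ker:nr,nv,nx,nz,qr,qx,qz,rv,rx,rz,vx,xz
∂2: piv[fqr,lqx,lqz,lxz,nrv,nrx,nvx] rk=7  ker:qxz,rvx
∂1c = {h} + {n} + {r} + {v} + {x} + {z}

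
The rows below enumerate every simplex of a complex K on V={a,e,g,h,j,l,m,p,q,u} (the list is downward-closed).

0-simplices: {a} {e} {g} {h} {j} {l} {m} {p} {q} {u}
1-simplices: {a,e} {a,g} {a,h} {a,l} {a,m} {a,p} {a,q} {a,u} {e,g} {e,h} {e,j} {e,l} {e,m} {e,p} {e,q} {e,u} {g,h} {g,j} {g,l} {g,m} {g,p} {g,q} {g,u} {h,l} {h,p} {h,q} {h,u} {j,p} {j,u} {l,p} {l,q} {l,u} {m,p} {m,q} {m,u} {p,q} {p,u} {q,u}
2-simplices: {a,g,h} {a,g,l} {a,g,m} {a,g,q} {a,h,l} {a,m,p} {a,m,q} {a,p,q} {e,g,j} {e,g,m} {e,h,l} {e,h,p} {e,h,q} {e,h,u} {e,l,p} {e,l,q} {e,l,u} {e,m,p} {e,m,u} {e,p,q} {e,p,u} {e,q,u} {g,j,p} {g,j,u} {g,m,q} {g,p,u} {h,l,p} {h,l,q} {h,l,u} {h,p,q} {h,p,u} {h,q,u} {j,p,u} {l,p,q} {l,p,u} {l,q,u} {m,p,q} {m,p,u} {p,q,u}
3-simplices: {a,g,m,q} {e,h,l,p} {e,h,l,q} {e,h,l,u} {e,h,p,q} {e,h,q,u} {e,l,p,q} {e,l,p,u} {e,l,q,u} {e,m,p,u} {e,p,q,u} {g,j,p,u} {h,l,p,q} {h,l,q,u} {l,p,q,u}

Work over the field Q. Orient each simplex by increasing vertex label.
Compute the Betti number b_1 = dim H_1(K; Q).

n_0=10 n_1=38 n_2=39 n_3=15  [Q]
∂1: piv[ae,ag,ah,al,am,ap,aq,au,ej] rk=9  ker:eg,eh,el,em,ep,eq,eu,gh,gj,gl,gm,gp,gq,gu,hl,hp,hq,hu,jp,ju,lp,lq,lu,mp,mq,mu,pq,pu,qu
∂2: piv[agh,agl,agm,agq,ahl,amp,amq,apq,egj,egm,ehl,ehp,ehq,ehu,elp,elq,elu,emp,emu,epq,epu,equ,gjp,gju,gpu] rk=25  ker:gmq,hlp,hlq,hlu,hpq,hpu,hqu,jpu,lpq,lpu,lqu,mpq,mpu,pqu
∂3: piv[agmq,ehlp,ehlq,ehlu,ehpq,ehqu,elpq,elpu,elqu,empu,epqu,gjpu] rk=12  ker:hlpq,hlqu,lpqu
b_1=(38−9)−25=4

b_1=4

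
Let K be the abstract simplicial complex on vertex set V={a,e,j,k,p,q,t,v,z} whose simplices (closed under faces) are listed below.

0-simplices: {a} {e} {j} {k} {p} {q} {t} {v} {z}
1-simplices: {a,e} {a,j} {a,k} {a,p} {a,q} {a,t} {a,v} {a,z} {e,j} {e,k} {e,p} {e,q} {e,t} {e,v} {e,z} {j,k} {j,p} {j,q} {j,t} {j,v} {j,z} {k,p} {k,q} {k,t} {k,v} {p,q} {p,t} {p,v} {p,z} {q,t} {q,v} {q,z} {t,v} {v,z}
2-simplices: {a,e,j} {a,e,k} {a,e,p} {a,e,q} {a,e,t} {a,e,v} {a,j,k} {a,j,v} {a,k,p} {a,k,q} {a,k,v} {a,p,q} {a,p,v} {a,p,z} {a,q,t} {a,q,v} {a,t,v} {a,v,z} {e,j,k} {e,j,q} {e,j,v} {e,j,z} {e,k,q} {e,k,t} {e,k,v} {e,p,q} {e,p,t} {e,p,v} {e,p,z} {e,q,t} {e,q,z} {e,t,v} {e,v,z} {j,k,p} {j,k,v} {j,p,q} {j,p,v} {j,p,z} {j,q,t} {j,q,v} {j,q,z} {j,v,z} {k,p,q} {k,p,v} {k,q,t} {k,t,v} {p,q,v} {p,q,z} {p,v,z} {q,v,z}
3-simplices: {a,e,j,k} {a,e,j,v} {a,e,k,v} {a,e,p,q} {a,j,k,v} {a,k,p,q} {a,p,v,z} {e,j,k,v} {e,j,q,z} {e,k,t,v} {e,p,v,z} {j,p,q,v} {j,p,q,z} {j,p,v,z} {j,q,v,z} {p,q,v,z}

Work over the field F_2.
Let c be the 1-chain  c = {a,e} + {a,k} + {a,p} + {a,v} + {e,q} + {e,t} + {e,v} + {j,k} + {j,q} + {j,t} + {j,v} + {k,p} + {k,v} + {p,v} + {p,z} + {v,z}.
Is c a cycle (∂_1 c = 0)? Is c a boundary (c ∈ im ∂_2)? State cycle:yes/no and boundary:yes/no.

n_0=9 n_1=34 n_2=50 n_3=16  [Z2]
∂1: piv[ae,aj,ak,ap,aq,at,av,az] rk=8  ker:ej,ek,ep,eq,et,ev,ez,jk,jp,jq,jt,jv,jz,kp,kq,kt,kv,pq,pt,pv,pz,qt,qv,qz,tv,vz
∂2: piv[aej,aek,aep,aeq,aet,aev,ajk,ajv,akp,akq,akv,apq,apv,apz,aqt,aqv,atv,avz,ejq,ejz,ekt,ept,epz,eqz,jkp,jqt] rk=26  ker:ejk,ejv,ekq,ekv,epq,epv,eqt,etv,evz,jkv,jpq,jpv,jpz,jqv,jqz,jvz,kpq,kpv,kqt,ktv,pqv,pqz,pvz,qvz
∂3: piv[aejk,aejv,aekv,aepq,ajkv,akpq,apvz,ejqz,ektv,epvz,jpqv,jpqz,jpvz,jqvz] rk=14  ker:ejkv,pqvz
∂1c = 0
c vs im∂2: reduces to 0 ⇒ boundary

cycle:yes boundary:yes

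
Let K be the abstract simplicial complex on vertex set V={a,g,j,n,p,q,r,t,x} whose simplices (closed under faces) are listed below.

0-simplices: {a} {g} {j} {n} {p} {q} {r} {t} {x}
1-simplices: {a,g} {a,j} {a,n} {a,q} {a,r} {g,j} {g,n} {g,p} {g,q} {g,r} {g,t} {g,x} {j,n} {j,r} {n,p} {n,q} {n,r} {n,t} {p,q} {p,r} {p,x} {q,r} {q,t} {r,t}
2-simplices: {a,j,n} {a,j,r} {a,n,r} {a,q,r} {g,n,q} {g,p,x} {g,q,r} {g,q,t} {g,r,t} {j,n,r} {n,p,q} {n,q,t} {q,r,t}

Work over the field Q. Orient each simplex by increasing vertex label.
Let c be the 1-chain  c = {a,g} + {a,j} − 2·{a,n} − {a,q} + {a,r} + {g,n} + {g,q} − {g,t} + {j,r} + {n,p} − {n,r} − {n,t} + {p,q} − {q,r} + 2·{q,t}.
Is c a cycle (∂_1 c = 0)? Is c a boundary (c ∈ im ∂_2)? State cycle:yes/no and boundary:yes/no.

cycle:yes boundary:no

n_0=9 n_1=24 n_2=13  [Q]
∂1: piv[ag,aj,an,aq,ar,gp,gt,gx] rk=8  ker:gj,gn,gq,gr,jn,jr,np,nq,nr,nt,pq,pr,px,qr,qt,rt
∂2: piv[ajn,ajr,anr,aqr,gnq,gpx,gqr,gqt,grt,npq,nqt] rk=11  ker:jnr,qrt
∂1c = 0
c vs im∂2: residual ≠ 0 ⇒ not boundary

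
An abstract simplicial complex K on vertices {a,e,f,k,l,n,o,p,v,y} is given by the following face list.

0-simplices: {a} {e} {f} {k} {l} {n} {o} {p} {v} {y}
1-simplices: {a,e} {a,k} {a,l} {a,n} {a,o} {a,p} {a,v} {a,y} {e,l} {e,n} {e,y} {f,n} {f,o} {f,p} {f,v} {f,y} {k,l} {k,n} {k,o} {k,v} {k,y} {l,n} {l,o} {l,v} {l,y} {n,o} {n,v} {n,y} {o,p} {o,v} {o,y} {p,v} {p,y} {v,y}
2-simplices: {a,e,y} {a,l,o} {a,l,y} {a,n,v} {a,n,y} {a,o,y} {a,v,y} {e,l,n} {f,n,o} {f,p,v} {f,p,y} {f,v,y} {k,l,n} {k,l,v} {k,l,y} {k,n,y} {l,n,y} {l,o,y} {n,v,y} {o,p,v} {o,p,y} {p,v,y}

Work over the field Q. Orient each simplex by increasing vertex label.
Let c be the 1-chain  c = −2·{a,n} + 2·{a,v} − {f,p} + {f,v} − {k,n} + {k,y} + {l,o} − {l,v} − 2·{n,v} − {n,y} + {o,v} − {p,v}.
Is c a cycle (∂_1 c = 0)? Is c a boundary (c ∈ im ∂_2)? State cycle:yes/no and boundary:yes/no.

cycle:yes boundary:no

n_0=10 n_1=34 n_2=22  [Q]
∂1: piv[ae,ak,al,an,ao,ap,av,ay,fn] rk=9  ker:el,en,ey,fo,fp,fv,fy,kl,kn,ko,kv,ky,ln,lo,lv,ly,no,nv,ny,op,ov,oy,pv,py,vy
∂2: piv[aey,alo,aly,anv,any,aoy,avy,eln,fno,fpv,fpy,fvy,kln,klv,kly,kny,opv,opy] rk=18  ker:lny,loy,nvy,pvy
∂1c = 0
c vs im∂2: residual ≠ 0 ⇒ not boundary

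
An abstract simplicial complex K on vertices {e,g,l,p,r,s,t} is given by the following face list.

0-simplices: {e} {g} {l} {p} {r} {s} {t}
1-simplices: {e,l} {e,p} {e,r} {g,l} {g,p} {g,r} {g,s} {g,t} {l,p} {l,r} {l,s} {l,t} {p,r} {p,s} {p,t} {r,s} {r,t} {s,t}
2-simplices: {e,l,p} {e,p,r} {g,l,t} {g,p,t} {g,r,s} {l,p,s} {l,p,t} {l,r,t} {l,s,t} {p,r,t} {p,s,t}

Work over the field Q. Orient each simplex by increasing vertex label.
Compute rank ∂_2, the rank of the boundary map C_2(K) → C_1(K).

rank∂_2=10

n_0=7 n_1=18 n_2=11  [Q]
∂1: piv[el,ep,er,gl,gs,gt] rk=6  ker:gp,gr,lp,lr,ls,lt,pr,ps,pt,rs,rt,st
∂2: piv[elp,epr,glt,gpt,grs,lps,lpt,lrt,lst,prt] rk=10  ker:pst
rk∂_2=10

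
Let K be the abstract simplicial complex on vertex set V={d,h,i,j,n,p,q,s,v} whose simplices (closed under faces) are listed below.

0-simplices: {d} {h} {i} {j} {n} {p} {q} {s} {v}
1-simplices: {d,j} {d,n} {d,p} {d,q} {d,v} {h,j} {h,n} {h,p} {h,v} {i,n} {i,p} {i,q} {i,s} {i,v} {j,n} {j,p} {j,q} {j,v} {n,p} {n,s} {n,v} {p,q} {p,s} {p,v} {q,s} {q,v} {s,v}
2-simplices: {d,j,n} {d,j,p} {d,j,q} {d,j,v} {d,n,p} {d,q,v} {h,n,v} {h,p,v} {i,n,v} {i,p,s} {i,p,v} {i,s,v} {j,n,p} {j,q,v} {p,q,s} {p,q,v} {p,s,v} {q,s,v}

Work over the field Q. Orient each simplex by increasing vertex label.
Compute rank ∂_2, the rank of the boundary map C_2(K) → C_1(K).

n_0=9 n_1=27 n_2=18  [Q]
∂1: piv[dj,dn,dp,dq,dv,hj,in,is] rk=8  ker:hn,hp,hv,ip,iq,iv,jn,jp,jq,jv,np,ns,nv,pq,ps,pv,qs,qv,sv
∂2: piv[djn,djp,djq,djv,dnp,dqv,hnv,hpv,inv,ips,ipv,isv,pqs,pqv] rk=14  ker:jnp,jqv,psv,qsv
rk∂_2=14

rank∂_2=14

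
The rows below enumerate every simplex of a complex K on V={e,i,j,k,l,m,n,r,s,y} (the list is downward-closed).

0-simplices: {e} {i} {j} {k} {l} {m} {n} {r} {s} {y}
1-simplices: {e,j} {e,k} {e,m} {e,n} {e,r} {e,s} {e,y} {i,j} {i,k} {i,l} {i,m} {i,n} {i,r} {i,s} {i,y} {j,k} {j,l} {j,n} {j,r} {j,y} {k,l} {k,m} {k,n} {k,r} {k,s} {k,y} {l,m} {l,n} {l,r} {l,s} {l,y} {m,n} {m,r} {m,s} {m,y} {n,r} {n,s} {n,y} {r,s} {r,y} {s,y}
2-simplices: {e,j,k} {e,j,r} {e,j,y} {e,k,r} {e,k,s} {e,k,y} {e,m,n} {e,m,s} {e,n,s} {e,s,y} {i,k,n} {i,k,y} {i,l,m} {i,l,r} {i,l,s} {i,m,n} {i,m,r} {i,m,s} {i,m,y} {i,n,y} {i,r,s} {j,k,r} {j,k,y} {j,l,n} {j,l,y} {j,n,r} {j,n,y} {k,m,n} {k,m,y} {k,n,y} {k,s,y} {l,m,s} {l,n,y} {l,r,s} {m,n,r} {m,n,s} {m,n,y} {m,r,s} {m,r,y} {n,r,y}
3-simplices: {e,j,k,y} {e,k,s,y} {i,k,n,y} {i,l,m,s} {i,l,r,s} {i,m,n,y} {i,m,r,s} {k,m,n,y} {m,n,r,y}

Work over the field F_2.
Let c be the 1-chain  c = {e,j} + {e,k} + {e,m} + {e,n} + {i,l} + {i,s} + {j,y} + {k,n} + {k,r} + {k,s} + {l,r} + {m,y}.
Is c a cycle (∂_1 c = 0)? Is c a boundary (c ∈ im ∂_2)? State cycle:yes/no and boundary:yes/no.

n_0=10 n_1=41 n_2=40 n_3=9  [Z2]
∂1: piv[ej,ek,em,en,er,es,ey,ij,il] rk=9  ker:ik,im,in,ir,is,iy,jk,jl,jn,jr,jy,kl,km,kn,kr,ks,ky,lm,ln,lr,ls,ly,mn,mr,ms,my,nr,ns,ny,rs,ry,sy
∂2: piv[ejk,ejr,ejy,ekr,eks,eky,emn,ems,ens,esy,ikn,iky,ilm,ilr,ils,imn,imr,ims,imy,iny,irs,jln,jly,jnr,jny,kmn,mnr,mry] rk=28  ker:jkr,jky,kmy,kny,ksy,lms,lny,lrs,mns,mny,mrs,nry
∂3: piv[ejky,eksy,ikny,ilms,ilrs,imny,imrs,kmny,mnry] rk=9
∂1c = 0
c vs im∂2: residual ≠ 0 ⇒ not boundary

cycle:yes boundary:no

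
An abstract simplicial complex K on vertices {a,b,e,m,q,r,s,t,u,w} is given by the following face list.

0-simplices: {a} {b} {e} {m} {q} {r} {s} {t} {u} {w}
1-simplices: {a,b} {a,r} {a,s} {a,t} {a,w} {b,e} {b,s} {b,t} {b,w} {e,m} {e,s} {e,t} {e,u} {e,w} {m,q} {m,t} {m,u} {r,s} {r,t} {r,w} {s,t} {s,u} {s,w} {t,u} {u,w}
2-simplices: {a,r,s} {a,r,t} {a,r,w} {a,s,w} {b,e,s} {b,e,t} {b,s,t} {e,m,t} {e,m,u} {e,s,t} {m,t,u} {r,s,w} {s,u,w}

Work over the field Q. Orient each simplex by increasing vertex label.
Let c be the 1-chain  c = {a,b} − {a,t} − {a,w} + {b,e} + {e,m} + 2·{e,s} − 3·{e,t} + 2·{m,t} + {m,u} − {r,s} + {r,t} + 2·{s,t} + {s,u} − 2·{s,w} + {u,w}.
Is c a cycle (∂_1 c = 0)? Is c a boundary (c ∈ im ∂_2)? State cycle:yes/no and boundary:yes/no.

n_0=10 n_1=25 n_2=13  [Q]
∂1: piv[ab,ar,as,at,aw,be,em,eu,mq] rk=9  ker:bs,bt,bw,es,et,ew,mt,mu,rs,rt,rw,st,su,sw,tu,uw
∂2: piv[ars,art,arw,asw,bes,bet,bst,emt,emu,mtu,suw] rk=11  ker:est,rsw
∂1c = {a} + {e} − 2·{m} + {t} + {u} − 2·{w}

cycle:no boundary:no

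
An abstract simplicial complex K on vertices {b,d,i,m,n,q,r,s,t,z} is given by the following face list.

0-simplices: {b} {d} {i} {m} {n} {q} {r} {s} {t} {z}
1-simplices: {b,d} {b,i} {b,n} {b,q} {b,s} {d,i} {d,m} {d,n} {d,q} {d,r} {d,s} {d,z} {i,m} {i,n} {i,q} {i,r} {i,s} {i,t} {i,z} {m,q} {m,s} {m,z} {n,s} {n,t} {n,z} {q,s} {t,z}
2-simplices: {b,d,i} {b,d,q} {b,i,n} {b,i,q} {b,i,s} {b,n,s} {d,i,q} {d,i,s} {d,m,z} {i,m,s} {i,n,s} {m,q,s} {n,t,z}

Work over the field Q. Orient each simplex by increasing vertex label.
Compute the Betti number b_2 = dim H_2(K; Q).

b_2=2

n_0=10 n_1=27 n_2=13  [Q]
∂1: piv[bd,bi,bn,bq,bs,dm,dr,dz,it] rk=9  ker:di,dn,dq,ds,im,in,iq,ir,is,iz,mq,ms,mz,ns,nt,nz,qs,tz
∂2: piv[bdi,bdq,bin,biq,bis,bns,dis,dmz,ims,mqs,ntz] rk=11  ker:diq,ins
b_2=(13−11)−0=2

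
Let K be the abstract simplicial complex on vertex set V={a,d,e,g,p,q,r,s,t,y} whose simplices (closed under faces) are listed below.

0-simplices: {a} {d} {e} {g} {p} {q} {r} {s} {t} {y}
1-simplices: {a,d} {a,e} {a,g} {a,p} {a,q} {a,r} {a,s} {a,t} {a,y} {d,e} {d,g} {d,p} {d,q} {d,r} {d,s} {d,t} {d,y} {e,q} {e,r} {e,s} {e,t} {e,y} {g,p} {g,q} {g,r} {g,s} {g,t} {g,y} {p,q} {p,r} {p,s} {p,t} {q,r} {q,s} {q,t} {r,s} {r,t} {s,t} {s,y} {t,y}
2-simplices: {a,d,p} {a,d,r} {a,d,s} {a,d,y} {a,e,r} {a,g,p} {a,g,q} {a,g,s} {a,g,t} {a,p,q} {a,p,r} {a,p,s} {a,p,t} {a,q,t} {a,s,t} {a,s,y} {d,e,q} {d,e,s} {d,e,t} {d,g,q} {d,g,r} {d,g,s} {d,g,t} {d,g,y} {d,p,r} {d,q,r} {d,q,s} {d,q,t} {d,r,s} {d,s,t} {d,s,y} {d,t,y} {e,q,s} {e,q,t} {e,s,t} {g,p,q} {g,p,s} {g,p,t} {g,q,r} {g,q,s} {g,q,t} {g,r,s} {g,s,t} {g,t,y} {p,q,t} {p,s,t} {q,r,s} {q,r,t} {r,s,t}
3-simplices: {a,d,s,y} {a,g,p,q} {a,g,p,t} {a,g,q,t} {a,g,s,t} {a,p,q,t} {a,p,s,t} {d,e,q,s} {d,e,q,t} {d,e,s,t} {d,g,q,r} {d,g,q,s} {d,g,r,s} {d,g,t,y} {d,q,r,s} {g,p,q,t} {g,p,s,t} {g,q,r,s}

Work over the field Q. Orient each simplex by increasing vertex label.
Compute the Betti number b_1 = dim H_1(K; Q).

b_1=2

n_0=10 n_1=40 n_2=49 n_3=18  [Q]
∂1: piv[ad,ae,ag,ap,aq,ar,as,at,ay] rk=9  ker:de,dg,dp,dq,dr,ds,dt,dy,eq,er,es,et,ey,gp,gq,gr,gs,gt,gy,pq,pr,ps,pt,qr,qs,qt,rs,rt,st,sy,ty
∂2: piv[adp,adr,ads,ady,aer,agp,agq,ags,agt,apq,apr,aps,apt,aqt,ast,asy,deq,des,det,dgq,dgr,dgs,dgt,dgy,dqr,dqs,drs,dty,qrt] rk=29  ker:dpr,dqt,dst,dsy,eqs,eqt,est,gpq,gps,gpt,gqr,gqs,gqt,grs,gst,gty,pqt,pst,qrs,rst
∂3: piv[adsy,agpq,agpt,agqt,agst,apqt,apst,deqs,deqt,dest,dgqr,dgqs,dgrs,dgty,dqrs,gpst] rk=16  ker:gpqt,gqrs
b_1=(40−9)−29=2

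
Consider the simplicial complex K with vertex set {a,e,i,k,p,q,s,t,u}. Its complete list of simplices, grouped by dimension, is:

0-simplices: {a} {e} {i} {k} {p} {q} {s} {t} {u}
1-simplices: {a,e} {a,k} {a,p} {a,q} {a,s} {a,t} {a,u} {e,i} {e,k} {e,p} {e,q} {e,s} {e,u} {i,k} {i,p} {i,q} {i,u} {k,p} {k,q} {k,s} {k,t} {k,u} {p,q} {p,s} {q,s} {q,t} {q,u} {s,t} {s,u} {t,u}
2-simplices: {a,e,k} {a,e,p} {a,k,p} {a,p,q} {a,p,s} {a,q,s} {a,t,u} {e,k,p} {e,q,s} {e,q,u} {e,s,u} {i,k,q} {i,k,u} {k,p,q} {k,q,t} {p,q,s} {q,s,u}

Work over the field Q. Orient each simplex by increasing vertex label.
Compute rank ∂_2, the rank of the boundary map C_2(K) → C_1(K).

n_0=9 n_1=30 n_2=17  [Q]
∂1: piv[ae,ak,ap,aq,as,at,au,ei] rk=8  ker:ek,ep,eq,es,eu,ik,ip,iq,iu,kp,kq,ks,kt,ku,pq,ps,qs,qt,qu,st,su,tu
∂2: piv[aek,aep,akp,apq,aps,aqs,atu,eqs,equ,esu,ikq,iku,kpq,kqt] rk=14  ker:ekp,pqs,qsu
rk∂_2=14

rank∂_2=14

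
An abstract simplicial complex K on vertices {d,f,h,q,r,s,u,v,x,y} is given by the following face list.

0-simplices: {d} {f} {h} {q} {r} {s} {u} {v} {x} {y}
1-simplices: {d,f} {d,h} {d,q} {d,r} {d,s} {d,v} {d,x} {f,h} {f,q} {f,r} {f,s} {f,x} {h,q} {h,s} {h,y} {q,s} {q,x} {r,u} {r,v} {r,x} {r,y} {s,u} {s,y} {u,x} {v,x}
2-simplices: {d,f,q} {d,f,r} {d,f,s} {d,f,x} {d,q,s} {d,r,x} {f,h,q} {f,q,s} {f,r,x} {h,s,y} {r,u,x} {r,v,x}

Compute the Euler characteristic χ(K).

χ(K)=-3

n_0=10 n_1=25 n_2=12
χ=+10−25+12=-3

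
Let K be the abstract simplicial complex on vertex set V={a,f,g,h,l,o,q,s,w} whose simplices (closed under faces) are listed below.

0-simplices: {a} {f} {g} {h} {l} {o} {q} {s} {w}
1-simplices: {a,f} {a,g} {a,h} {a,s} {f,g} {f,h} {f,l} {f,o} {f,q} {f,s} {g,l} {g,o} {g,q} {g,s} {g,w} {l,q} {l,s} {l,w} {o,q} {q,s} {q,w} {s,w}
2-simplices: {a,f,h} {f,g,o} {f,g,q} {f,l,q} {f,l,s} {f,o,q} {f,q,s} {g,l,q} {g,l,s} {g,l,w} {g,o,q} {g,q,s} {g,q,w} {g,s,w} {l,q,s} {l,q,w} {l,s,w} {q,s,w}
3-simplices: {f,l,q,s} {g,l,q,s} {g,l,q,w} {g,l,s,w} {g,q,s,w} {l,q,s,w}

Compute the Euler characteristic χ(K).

χ(K)=-1

n_0=9 n_1=22 n_2=18 n_3=6
χ=+9−22+18−6=-1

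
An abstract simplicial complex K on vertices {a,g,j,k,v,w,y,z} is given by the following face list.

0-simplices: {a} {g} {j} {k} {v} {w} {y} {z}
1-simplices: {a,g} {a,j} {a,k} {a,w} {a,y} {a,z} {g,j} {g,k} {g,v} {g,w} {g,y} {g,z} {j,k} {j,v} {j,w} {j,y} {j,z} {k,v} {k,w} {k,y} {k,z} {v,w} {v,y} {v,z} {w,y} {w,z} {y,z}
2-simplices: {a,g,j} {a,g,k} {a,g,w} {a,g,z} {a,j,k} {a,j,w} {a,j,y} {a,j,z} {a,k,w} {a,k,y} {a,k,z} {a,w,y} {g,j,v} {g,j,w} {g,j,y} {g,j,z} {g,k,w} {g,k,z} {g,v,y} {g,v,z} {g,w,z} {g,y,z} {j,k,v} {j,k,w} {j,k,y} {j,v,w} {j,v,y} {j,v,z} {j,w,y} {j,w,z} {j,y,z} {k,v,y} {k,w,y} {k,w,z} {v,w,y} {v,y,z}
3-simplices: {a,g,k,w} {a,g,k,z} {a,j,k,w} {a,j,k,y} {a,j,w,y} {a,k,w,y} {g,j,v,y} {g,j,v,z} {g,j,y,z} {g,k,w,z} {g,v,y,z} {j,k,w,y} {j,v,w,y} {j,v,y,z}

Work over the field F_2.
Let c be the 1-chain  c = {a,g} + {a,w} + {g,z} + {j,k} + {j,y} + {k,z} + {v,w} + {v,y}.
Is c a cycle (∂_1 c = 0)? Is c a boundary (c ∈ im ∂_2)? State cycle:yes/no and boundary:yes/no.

cycle:yes boundary:yes

n_0=8 n_1=27 n_2=36 n_3=14  [Z2]
∂1: piv[ag,aj,ak,aw,ay,az,gv] rk=7  ker:gj,gk,gw,gy,gz,jk,jv,jw,jy,jz,kv,kw,ky,kz,vw,vy,vz,wy,wz,yz
∂2: piv[agj,agk,agw,agz,ajk,ajw,ajy,ajz,akw,aky,akz,awy,gjv,gjy,gvy,gvz,gwz,gyz,jkv,jvw] rk=20  ker:gjw,gjz,gkw,gkz,jkw,jky,jvy,jvz,jwy,jwz,jyz,kvy,kwy,kwz,vwy,vyz
∂3: piv[agkw,agkz,ajkw,ajky,ajwy,akwy,gjvy,gjvz,gjyz,gkwz,gvyz,jvwy] rk=12  ker:jkwy,jvyz
∂1c = 0
c vs im∂2: reduces to 0 ⇒ boundary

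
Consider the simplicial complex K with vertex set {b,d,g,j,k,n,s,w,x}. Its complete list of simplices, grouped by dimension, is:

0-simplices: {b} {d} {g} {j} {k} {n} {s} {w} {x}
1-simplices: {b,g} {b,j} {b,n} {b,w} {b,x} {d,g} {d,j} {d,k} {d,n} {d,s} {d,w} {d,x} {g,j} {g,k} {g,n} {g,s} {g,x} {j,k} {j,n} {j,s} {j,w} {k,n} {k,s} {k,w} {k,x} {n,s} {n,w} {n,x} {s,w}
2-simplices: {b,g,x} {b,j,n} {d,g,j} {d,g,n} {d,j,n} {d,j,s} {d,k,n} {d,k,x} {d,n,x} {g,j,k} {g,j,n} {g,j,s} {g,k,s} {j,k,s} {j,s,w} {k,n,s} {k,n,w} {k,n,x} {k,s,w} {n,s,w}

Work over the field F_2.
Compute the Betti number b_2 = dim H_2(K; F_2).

b_2=4

n_0=9 n_1=29 n_2=20  [Z2]
∂1: piv[bg,bj,bn,bw,bx,dg,dk,ds] rk=8  ker:dj,dn,dw,dx,gj,gk,gn,gs,gx,jk,jn,js,jw,kn,ks,kw,kx,ns,nw,nx,sw
∂2: piv[bgx,bjn,dgj,dgn,djn,djs,dkn,dkx,dnx,gjk,gjs,gks,jsw,kns,knw,ksw] rk=16  ker:gjn,jks,knx,nsw
b_2=(20−16)−0=4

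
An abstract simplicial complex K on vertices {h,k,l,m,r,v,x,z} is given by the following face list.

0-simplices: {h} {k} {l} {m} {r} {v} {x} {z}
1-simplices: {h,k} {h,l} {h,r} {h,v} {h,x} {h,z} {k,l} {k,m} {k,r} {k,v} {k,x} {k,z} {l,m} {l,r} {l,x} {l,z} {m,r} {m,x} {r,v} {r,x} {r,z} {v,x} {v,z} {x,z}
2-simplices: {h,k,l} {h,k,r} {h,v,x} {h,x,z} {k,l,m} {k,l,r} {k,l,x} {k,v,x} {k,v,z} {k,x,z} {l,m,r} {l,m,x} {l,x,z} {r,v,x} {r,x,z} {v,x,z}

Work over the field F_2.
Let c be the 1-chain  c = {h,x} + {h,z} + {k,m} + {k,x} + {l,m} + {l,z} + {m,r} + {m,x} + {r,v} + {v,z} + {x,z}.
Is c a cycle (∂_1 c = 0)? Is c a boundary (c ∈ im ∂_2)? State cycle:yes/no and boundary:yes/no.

cycle:yes boundary:no

n_0=8 n_1=24 n_2=16  [Z2]
∂1: piv[hk,hl,hr,hv,hx,hz,km] rk=7  ker:kl,kr,kv,kx,kz,lm,lr,lx,lz,mr,mx,rv,rx,rz,vx,vz,xz
∂2: piv[hkl,hkr,hvx,hxz,klm,klr,klx,kvx,kvz,kxz,lmr,lmx,lxz,rvx,rxz] rk=15  ker:vxz
∂1c = 0
c vs im∂2: residual ≠ 0 ⇒ not boundary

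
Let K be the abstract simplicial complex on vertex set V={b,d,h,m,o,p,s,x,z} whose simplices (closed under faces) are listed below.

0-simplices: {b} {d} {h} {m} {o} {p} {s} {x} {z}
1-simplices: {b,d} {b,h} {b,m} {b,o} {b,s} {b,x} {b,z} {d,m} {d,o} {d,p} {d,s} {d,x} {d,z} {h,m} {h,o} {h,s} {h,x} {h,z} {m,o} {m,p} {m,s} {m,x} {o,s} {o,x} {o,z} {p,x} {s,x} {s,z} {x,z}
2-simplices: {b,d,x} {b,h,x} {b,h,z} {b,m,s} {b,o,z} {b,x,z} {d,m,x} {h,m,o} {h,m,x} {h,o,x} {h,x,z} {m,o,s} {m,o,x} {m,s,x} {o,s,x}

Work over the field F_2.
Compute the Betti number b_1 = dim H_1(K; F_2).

n_0=9 n_1=29 n_2=15  [Z2]
∂1: piv[bd,bh,bm,bo,bs,bx,bz,dp] rk=8  ker:dm,do,ds,dx,dz,hm,ho,hs,hx,hz,mo,mp,ms,mx,os,ox,oz,px,sx,sz,xz
∂2: piv[bdx,bhx,bhz,bms,boz,bxz,dmx,hmo,hmx,hox,mos,msx] rk=12  ker:hxz,mox,osx
b_1=(29−8)−12=9

b_1=9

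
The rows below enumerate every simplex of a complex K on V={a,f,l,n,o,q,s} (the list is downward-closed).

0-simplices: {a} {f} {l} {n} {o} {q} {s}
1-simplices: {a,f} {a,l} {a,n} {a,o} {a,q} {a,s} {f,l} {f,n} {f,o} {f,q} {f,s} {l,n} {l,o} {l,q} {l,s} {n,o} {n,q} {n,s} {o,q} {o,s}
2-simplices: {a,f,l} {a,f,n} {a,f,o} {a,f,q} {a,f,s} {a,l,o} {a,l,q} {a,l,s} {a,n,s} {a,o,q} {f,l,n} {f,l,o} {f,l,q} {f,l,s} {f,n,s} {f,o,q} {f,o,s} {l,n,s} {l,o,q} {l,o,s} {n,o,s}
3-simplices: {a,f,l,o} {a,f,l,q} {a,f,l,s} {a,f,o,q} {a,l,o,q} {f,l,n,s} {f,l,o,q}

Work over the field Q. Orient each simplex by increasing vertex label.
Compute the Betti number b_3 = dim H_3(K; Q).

n_0=7 n_1=20 n_2=21 n_3=7  [Q]
∂1: piv[af,al,an,ao,aq,as] rk=6  ker:fl,fn,fo,fq,fs,ln,lo,lq,ls,no,nq,ns,oq,os
∂2: piv[afl,afn,afo,afq,afs,alo,alq,als,ans,aoq,fln,fos,nos] rk=13  ker:flo,flq,fls,fns,foq,lns,loq,los
∂3: piv[aflo,aflq,afls,afoq,aloq,flns] rk=6  ker:floq
b_3=(7−6)−0=1

b_3=1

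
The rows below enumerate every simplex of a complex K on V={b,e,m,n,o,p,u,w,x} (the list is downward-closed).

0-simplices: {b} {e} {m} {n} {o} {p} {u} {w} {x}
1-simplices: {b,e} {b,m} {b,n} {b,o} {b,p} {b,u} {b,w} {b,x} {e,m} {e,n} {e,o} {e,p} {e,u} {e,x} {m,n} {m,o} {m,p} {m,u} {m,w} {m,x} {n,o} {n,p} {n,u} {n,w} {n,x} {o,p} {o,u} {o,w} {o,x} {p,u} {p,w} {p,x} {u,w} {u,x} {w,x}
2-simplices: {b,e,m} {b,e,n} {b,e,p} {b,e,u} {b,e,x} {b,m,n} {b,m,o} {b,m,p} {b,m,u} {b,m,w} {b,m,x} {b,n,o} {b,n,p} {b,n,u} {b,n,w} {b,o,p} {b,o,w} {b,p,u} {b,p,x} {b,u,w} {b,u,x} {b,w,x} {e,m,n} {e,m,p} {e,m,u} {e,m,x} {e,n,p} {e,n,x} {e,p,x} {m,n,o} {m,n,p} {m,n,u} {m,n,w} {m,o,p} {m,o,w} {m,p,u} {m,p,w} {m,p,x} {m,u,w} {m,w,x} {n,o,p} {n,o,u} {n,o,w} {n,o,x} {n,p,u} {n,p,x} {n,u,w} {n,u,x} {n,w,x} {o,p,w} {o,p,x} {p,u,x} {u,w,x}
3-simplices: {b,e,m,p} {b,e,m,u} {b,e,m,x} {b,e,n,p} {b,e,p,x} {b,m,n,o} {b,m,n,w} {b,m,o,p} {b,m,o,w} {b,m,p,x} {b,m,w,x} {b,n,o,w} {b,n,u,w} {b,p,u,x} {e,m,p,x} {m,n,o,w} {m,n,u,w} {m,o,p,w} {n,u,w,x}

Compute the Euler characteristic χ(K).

n_0=9 n_1=35 n_2=53 n_3=19
χ=+9−35+53−19=8

χ(K)=8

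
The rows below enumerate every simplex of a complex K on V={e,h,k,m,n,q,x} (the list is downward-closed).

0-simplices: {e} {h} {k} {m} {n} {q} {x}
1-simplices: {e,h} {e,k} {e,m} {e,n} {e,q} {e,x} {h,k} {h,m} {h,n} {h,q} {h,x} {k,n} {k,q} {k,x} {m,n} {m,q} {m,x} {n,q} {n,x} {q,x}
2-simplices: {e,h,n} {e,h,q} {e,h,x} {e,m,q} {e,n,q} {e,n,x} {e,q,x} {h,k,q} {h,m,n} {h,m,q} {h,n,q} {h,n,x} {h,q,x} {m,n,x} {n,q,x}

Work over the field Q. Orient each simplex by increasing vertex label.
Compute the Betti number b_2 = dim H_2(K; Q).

n_0=7 n_1=20 n_2=15  [Q]
∂1: piv[eh,ek,em,en,eq,ex] rk=6  ker:hk,hm,hn,hq,hx,kn,kq,kx,mn,mq,mx,nq,nx,qx
∂2: piv[ehn,ehq,ehx,emq,enq,enx,eqx,hkq,hmn,hmq,mnx] rk=11  ker:hnq,hnx,hqx,nqx
b_2=(15−11)−0=4

b_2=4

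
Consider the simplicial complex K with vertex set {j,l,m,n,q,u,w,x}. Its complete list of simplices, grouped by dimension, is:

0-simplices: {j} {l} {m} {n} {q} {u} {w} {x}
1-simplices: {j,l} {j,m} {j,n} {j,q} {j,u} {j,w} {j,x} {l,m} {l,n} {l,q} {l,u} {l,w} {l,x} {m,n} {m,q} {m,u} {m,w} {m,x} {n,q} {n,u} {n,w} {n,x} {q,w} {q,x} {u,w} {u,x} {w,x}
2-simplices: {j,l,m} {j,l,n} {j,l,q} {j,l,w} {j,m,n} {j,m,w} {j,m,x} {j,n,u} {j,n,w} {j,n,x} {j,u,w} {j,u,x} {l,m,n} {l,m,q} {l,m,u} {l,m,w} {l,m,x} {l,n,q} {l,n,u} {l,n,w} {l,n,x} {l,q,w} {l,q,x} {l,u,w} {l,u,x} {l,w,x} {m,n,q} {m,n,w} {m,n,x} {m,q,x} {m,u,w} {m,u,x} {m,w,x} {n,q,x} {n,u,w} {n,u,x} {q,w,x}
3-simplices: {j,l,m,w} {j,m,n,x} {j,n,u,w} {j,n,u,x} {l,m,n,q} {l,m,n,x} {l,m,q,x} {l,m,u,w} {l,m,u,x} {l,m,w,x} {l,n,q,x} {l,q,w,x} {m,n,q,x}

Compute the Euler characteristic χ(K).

χ(K)=5

n_0=8 n_1=27 n_2=37 n_3=13
χ=+8−27+37−13=5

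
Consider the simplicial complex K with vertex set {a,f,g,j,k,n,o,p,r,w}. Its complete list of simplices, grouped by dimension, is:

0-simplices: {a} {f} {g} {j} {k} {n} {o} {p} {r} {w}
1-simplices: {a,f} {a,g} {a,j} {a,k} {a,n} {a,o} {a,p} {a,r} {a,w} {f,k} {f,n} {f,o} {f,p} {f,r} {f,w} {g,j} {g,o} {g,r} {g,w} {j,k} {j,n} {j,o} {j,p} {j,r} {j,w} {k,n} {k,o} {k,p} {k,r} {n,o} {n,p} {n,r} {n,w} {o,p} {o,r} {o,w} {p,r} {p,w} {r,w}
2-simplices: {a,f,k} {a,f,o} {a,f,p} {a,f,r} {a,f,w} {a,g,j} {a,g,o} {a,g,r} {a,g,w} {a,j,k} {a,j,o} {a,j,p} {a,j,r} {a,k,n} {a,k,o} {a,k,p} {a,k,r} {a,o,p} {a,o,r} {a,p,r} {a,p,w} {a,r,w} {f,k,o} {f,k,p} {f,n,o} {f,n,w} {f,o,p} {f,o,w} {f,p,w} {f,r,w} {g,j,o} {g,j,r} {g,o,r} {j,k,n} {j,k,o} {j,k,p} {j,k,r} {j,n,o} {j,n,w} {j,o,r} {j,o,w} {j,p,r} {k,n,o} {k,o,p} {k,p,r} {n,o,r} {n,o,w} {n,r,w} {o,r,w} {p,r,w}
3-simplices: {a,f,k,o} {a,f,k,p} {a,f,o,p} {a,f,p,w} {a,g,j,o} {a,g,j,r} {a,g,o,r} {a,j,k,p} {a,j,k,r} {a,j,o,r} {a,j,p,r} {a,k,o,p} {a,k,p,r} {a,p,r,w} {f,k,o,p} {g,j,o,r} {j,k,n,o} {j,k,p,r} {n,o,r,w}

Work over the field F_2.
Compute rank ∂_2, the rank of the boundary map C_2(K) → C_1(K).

rank∂_2=29

n_0=10 n_1=39 n_2=50 n_3=19  [Z2]
∂1: piv[af,ag,aj,ak,an,ao,ap,ar,aw] rk=9  ker:fk,fn,fo,fp,fr,fw,gj,go,gr,gw,jk,jn,jo,jp,jr,jw,kn,ko,kp,kr,no,np,nr,nw,op,or,ow,pr,pw,rw
∂2: piv[afk,afo,afp,afr,afw,agj,ago,agr,agw,ajk,ajo,ajp,ajr,akn,ako,akp,akr,aop,aor,apr,apw,arw,fno,fnw,fow,jkn,jno,jnw,nor] rk=29  ker:fko,fkp,fop,fpw,frw,gjo,gjr,gor,jko,jkp,jkr,jor,jow,jpr,kno,kop,kpr,now,nrw,orw,prw
∂3: piv[afko,afkp,afop,afpw,agjo,agjr,agor,ajkp,ajkr,ajor,ajpr,akop,akpr,aprw,jkno,norw] rk=16  ker:fkop,gjor,jkpr
rk∂_2=29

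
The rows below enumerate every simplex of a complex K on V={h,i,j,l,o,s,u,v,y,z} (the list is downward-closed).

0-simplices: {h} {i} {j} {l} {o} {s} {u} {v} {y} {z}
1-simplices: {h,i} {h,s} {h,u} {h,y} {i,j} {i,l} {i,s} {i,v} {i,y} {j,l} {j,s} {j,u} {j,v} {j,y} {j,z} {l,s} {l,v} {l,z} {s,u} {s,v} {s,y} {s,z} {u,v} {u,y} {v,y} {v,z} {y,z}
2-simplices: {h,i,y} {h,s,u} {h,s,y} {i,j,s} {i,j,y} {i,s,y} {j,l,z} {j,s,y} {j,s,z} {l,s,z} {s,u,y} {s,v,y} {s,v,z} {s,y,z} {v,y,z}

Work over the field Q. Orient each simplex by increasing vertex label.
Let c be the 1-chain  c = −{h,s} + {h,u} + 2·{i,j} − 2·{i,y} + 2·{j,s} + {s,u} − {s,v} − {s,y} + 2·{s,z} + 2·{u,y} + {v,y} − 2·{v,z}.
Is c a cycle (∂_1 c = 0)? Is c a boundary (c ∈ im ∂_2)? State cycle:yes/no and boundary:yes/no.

n_0=10 n_1=27 n_2=15  [Q]
∂1: piv[hi,hs,hu,hy,ij,il,iv,jz] rk=8  ker:is,iy,jl,js,ju,jv,jy,ls,lv,lz,su,sv,sy,sz,uv,uy,vy,vz,yz
∂2: piv[hiy,hsu,hsy,ijs,ijy,isy,jlz,jsz,lsz,suy,svy,svz,syz] rk=13  ker:jsy,vyz
∂1c = 0
c vs im∂2: reduces to 0 ⇒ boundary

cycle:yes boundary:yes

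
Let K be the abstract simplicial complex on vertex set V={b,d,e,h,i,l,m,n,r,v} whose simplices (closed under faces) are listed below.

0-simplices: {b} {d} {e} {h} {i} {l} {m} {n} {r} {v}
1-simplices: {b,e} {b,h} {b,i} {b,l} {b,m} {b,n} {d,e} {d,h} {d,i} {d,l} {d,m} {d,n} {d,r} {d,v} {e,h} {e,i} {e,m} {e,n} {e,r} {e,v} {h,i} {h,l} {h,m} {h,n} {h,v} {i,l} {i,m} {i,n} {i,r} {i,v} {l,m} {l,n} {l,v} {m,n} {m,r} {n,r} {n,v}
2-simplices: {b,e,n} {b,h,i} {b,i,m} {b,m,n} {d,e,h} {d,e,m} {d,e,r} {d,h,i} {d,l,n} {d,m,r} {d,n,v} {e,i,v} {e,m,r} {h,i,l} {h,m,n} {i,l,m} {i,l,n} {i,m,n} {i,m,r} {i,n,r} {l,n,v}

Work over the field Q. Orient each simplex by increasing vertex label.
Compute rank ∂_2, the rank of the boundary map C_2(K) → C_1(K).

rank∂_2=20

n_0=10 n_1=37 n_2=21  [Q]
∂1: piv[be,bh,bi,bl,bm,bn,de,dr,dv] rk=9  ker:dh,di,dl,dm,dn,eh,ei,em,en,er,ev,hi,hl,hm,hn,hv,il,im,in,ir,iv,lm,ln,lv,mn,mr,nr,nv
∂2: piv[ben,bhi,bim,bmn,deh,dem,der,dhi,dln,dmr,dnv,eiv,hil,hmn,ilm,iln,imn,imr,inr,lnv] rk=20  ker:emr
rk∂_2=20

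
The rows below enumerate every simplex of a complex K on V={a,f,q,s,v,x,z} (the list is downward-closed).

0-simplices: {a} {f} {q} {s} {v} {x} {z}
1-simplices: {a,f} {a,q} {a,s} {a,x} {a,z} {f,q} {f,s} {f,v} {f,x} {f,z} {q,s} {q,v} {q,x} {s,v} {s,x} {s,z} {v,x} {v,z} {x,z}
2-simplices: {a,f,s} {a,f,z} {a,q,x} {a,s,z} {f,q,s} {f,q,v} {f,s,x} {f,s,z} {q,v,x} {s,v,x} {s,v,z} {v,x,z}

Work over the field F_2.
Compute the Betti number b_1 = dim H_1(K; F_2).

n_0=7 n_1=19 n_2=12  [Z2]
∂1: piv[af,aq,as,ax,az,fv] rk=6  ker:fq,fs,fx,fz,qs,qv,qx,sv,sx,sz,vx,vz,xz
∂2: piv[afs,afz,aqx,asz,fqs,fqv,fsx,qvx,svx,svz,vxz] rk=11  ker:fsz
b_1=(19−6)−11=2

b_1=2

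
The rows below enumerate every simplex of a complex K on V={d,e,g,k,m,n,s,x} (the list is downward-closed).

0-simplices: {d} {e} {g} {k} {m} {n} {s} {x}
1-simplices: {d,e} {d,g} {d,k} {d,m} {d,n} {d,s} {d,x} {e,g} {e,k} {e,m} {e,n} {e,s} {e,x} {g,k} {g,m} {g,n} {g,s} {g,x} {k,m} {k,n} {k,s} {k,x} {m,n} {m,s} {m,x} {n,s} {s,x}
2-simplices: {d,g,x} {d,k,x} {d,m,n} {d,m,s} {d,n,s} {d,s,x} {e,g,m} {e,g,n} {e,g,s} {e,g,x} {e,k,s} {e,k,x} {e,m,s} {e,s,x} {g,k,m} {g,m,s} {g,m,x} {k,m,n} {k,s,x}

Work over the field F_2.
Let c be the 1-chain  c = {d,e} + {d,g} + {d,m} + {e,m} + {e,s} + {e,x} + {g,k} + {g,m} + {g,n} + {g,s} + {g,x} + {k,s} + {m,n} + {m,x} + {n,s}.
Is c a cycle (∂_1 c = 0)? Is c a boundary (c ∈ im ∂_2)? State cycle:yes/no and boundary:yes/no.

n_0=8 n_1=27 n_2=19  [Z2]
∂1: piv[de,dg,dk,dm,dn,ds,dx] rk=7  ker:eg,ek,em,en,es,ex,gk,gm,gn,gs,gx,km,kn,ks,kx,mn,ms,mx,ns,sx
∂2: piv[dgx,dkx,dmn,dms,dns,dsx,egm,egn,egs,egx,eks,ekx,ems,esx,gkm,gmx,kmn] rk=17  ker:gms,ksx
∂1c = {d} + {m} + {n} + {x}

cycle:no boundary:no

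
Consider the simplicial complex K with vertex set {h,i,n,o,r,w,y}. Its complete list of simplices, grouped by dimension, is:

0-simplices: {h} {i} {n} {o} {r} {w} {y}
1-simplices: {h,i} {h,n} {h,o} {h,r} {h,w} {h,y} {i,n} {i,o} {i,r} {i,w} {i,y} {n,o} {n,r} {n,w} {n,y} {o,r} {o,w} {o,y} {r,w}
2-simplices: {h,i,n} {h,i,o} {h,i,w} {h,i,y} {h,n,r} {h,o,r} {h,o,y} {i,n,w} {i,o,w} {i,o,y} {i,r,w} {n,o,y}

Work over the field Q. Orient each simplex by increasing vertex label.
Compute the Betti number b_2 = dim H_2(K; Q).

n_0=7 n_1=19 n_2=12  [Q]
∂1: piv[hi,hn,ho,hr,hw,hy] rk=6  ker:in,io,ir,iw,iy,no,nr,nw,ny,or,ow,oy,rw
∂2: piv[hin,hio,hiw,hiy,hnr,hor,hoy,inw,iow,irw,noy] rk=11  ker:ioy
b_2=(12−11)−0=1

b_2=1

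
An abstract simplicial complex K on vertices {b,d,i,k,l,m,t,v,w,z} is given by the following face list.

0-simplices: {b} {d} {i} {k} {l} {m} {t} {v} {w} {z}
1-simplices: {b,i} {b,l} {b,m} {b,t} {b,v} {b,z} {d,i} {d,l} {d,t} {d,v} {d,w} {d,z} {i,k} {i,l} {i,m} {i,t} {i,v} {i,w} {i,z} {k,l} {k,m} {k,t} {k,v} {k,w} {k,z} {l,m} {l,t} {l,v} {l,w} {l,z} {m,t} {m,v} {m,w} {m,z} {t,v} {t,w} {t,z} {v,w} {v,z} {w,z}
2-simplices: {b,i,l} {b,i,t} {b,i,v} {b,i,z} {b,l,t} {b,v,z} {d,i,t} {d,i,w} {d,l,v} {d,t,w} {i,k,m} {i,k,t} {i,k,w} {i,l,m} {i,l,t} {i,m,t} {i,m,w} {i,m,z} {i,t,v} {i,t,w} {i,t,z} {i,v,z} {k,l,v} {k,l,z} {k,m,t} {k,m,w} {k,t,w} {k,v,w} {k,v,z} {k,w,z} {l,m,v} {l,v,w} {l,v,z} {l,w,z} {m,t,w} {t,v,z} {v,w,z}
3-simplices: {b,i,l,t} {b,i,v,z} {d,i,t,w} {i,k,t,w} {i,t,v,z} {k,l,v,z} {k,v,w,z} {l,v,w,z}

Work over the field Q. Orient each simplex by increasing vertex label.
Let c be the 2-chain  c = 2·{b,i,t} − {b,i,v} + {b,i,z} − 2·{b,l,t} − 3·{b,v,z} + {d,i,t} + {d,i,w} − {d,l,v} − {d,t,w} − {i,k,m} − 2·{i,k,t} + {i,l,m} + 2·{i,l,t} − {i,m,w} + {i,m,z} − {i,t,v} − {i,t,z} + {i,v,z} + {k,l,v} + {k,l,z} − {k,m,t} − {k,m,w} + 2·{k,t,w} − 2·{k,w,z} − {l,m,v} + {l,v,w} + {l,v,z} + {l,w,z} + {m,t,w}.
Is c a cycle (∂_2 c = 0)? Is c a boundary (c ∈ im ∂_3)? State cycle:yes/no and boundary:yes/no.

n_0=10 n_1=40 n_2=37 n_3=8  [Q]
∂1: piv[bi,bl,bm,bt,bv,bz,di,dw,ik] rk=9  ker:dl,dt,dv,dz,il,im,it,iv,iw,iz,kl,km,kt,kv,kw,kz,lm,lt,lv,lw,lz,mt,mv,mw,mz,tv,tw,tz,vw,vz,wz
∂2: piv[bil,bit,biv,biz,blt,bvz,dit,diw,dlv,dtw,ikm,ikt,ikw,ilm,imt,imw,imz,itv,itz,klv,klz,kvw,kvz,kwz,lmv,lvw] rk=26  ker:ilt,itw,ivz,kmt,kmw,ktw,lvz,lwz,mtw,tvz,vwz
∂3: piv[bilt,bivz,ditw,iktw,itvz,klvz,kvwz,lvwz] rk=8
∂2c = 2·{b,i} − 2·{b,l} − 2·{b,v} + 2·{b,z} + 2·{d,i} − {d,l} − 2·{d,t} + {d,v} − 3·{i,k} + 3·{i,l} + {i,t} + {i,v} + 2·{i,w} + 2·{k,l} − 3·{k,m} + {k,t} − {k,v} − 3·{k,w} + {k,z} + 3·{l,v} − {l,z} − {m,v} − 3·{m,w} + {m,z} − {t,v} + 2·{t,w} − {t,z} + {v,w} − {v,z} − {w,z}

cycle:no boundary:no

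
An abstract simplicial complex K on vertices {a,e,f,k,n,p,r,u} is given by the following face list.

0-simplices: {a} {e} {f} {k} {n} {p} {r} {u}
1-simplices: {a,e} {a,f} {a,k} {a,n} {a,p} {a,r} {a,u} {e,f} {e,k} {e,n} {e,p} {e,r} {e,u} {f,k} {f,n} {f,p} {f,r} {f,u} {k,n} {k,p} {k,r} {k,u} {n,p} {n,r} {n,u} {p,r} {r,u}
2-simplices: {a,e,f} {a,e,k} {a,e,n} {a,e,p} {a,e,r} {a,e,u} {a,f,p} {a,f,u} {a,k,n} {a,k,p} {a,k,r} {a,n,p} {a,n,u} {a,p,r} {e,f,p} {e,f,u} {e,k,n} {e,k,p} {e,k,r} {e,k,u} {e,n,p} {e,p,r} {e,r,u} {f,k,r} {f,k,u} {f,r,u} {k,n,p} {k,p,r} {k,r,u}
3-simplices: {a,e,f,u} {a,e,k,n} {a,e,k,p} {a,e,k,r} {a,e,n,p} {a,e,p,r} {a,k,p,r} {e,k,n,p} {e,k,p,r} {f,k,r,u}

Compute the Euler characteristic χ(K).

χ(K)=0

n_0=8 n_1=27 n_2=29 n_3=10
χ=+8−27+29−10=0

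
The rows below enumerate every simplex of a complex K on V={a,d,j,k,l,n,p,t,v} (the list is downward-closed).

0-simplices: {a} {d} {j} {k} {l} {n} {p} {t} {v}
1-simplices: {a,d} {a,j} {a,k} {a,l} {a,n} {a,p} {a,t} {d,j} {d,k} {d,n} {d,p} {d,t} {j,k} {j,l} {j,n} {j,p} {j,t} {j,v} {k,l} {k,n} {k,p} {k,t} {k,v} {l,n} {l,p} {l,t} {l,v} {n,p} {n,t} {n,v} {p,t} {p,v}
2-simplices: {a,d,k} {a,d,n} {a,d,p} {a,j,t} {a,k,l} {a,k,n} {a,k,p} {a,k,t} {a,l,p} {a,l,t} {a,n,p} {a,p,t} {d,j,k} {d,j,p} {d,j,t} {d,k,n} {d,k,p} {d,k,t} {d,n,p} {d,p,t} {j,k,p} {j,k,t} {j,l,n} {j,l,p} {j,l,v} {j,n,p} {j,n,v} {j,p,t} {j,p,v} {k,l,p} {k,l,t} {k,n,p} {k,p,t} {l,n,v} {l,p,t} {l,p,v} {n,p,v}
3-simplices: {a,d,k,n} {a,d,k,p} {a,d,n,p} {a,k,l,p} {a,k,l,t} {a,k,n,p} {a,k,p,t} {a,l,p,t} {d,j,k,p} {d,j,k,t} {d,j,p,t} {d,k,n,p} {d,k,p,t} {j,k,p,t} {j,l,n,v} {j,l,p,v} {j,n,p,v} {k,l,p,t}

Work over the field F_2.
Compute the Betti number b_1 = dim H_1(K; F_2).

n_0=9 n_1=32 n_2=37 n_3=18  [Z2]
∂1: piv[ad,aj,ak,al,an,ap,at,jv] rk=8  ker:dj,dk,dn,dp,dt,jk,jl,jn,jp,jt,kl,kn,kp,kt,kv,ln,lp,lt,lv,np,nt,nv,pt,pv
∂2: piv[adk,adn,adp,ajt,akl,akn,akp,akt,alp,alt,anp,apt,djk,djp,djt,dkt,jln,jlp,jlv,jnp,jnv,jpv] rk=22  ker:dkn,dkp,dnp,dpt,jkp,jkt,jpt,klp,klt,knp,kpt,lnv,lpt,lpv,npv
∂3: piv[adkn,adkp,adnp,aklp,aklt,aknp,akpt,alpt,djkp,djkt,djpt,dkpt,jlnv,jlpv,jnpv] rk=15  ker:dknp,jkpt,klpt
b_1=(32−8)−22=2

b_1=2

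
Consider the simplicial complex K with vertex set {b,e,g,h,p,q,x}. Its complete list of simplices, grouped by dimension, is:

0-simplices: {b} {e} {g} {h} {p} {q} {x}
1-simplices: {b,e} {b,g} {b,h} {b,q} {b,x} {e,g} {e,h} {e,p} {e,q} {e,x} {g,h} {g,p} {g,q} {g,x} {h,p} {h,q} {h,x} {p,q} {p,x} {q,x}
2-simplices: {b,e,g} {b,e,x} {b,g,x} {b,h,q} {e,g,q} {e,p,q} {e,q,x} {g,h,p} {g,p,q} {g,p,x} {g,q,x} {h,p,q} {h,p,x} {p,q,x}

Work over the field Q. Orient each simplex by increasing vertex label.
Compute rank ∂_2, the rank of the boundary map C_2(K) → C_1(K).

n_0=7 n_1=20 n_2=14  [Q]
∂1: piv[be,bg,bh,bq,bx,ep] rk=6  ker:eg,eh,eq,ex,gh,gp,gq,gx,hp,hq,hx,pq,px,qx
∂2: piv[beg,bex,bgx,bhq,egq,epq,eqx,ghp,gpq,gpx,hpq,hpx] rk=12  ker:gqx,pqx
rk∂_2=12

rank∂_2=12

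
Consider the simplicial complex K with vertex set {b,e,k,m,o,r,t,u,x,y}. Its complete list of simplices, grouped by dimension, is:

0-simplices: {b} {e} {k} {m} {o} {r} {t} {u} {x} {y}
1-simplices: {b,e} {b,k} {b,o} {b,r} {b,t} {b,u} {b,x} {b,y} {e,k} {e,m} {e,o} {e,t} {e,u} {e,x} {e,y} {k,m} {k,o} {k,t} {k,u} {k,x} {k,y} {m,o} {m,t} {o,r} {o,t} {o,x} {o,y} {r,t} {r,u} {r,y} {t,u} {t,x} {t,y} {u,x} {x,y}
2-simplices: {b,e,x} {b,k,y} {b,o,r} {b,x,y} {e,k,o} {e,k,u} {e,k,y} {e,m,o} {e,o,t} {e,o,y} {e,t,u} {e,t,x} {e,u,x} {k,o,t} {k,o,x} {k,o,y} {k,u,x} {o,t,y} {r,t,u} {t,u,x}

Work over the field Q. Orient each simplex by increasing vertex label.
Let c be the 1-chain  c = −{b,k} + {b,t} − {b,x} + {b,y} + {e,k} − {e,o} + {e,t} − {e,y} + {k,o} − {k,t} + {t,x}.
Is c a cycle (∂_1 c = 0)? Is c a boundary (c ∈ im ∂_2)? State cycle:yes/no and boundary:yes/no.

cycle:yes boundary:no

n_0=10 n_1=35 n_2=20  [Q]
∂1: piv[be,bk,bo,br,bt,bu,bx,by,em] rk=9  ker:ek,eo,et,eu,ex,ey,km,ko,kt,ku,kx,ky,mo,mt,or,ot,ox,oy,rt,ru,ry,tu,tx,ty,ux,xy
∂2: piv[bex,bky,bor,bxy,eko,eku,eky,emo,eot,eoy,etu,etx,eux,kot,kox,kux,oty,rtu] rk=18  ker:koy,tux
∂1c = 0
c vs im∂2: residual ≠ 0 ⇒ not boundary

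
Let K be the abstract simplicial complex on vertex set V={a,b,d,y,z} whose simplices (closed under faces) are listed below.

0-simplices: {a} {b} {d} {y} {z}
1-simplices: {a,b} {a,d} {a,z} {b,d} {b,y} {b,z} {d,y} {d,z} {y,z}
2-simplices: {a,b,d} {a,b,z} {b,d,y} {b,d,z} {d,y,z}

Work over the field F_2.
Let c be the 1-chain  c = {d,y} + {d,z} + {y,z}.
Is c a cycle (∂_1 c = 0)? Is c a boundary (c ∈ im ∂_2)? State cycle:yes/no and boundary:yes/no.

n_0=5 n_1=9 n_2=5  [Z2]
∂1: piv[ab,ad,az,by] rk=4  ker:bd,bz,dy,dz,yz
∂2: piv[abd,abz,bdy,bdz,dyz] rk=5
∂1c = 0
c vs im∂2: reduces to 0 ⇒ boundary

cycle:yes boundary:yes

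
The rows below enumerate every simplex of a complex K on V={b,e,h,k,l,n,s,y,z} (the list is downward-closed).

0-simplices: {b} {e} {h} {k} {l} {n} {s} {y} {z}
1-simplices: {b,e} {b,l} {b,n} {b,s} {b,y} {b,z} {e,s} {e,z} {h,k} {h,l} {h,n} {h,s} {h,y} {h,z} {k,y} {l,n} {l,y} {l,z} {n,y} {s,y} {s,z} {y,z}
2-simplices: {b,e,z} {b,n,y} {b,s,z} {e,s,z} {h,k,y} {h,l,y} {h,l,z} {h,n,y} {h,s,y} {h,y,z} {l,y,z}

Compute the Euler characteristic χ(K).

n_0=9 n_1=22 n_2=11
χ=+9−22+11=-2

χ(K)=-2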